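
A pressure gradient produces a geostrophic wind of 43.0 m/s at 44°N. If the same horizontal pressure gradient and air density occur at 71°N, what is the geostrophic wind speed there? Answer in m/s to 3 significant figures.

With the same pressure gradient and density, V_g ∝ 1/f ∝ 1/sin φ.
V₂ = V₁ · sin φ₁ / sin φ₂ = 43.0 × sin 44° / sin 71°
V₂ = 43.0 × 0.6947/0.9455 = 31.6 m/s

31.6 m/s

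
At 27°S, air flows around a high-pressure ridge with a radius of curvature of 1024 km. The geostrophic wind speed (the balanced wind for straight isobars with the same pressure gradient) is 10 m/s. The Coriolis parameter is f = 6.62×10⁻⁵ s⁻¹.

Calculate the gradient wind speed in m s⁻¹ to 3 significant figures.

12.2 m s⁻¹

Around a high, pressure-gradient force acts outward with centrifugal, so Coriolis balances both:
fV = (1/ρ)|∂P/∂n| + V²/R  →  V² − fR·V + fR·V_g = 0
With fR = 6.62×10⁻⁵ × 1024×10³ m = 67.8 m/s:
V = [fR − √((fR)² − 4 fR V_g)]/2 = [67.8 − √(67.8² − 4×67.8×10)]/2 = 12.2 m/s
Supergeostrophic (V > V_g = 10 m/s), as expected around a high.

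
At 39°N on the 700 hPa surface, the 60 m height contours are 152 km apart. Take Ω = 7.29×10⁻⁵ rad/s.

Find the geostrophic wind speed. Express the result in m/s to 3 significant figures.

Coriolis parameter at 39°N:
f = 2Ω sin φ = 2 × 7.29×10⁻⁵ × sin 39° = 9.18×10⁻⁵ s⁻¹
Height gradient: |∂Z/∂n| = 60 m / 152000 m = 3.95×10⁻⁴
On a pressure surface, geostrophic balance gives V_g = (g/f)|∂Z/∂n|:
V_g = 9.81 × 3.95×10⁻⁴ / 9.18×10⁻⁵ = 42.2 m/s

42.2 m/s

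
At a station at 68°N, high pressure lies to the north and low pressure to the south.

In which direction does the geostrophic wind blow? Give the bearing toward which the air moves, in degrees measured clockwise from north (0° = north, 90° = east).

270°

The pressure-gradient force points toward the south (bearing 180°).
Geostrophic balance: in the Northern Hemisphere the Coriolis force deflects motion to the right, so the geostrophic wind blows 90° to the right of the pressure-gradient force (low pressure on the left).
Rotating 180° by 90° clockwise gives 270° — the wind blows toward the west.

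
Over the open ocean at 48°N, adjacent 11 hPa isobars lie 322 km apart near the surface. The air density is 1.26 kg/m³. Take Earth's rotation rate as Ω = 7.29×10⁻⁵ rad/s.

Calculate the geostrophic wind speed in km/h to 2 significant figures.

Coriolis parameter at 48°N:
f = 2Ω sin φ = 2 × 7.29×10⁻⁵ × sin 48° = 1.08×10⁻⁴ s⁻¹
Pressure gradient: |∂P/∂n| = 1100 Pa / 322000 m = 3.42×10⁻³ Pa/m
Geostrophic balance (pressure-gradient force = Coriolis force):
V_g = (1/(fρ)) |∂P/∂n| = 3.42×10⁻³ / (1.08×10⁻⁴ × 1.26) = 25.0 m/s
Converting: 25.0 m/s × 3.6 = 90 km/h

90 km/h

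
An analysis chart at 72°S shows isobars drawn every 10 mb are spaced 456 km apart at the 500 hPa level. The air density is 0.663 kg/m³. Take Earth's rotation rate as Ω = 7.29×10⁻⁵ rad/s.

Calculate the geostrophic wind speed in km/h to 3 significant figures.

85.9 km/h

Coriolis parameter at 72°S:
f = 2Ω sin φ = 2 × 7.29×10⁻⁵ × sin 72° = 1.39×10⁻⁴ s⁻¹
Pressure gradient: |∂P/∂n| = 1000 Pa / 456000 m = 2.19×10⁻³ Pa/m
Geostrophic balance (pressure-gradient force = Coriolis force):
V_g = (1/(fρ)) |∂P/∂n| = 2.19×10⁻³ / (1.39×10⁻⁴ × 0.663) = 23.9 m/s
Converting: 23.9 m/s × 3.6 = 85.9 km/h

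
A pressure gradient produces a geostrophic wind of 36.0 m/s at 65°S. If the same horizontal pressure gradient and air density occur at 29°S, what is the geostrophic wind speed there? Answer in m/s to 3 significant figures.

With the same pressure gradient and density, V_g ∝ 1/f ∝ 1/sin φ.
V₂ = V₁ · sin φ₁ / sin φ₂ = 36.0 × sin 65° / sin 29°
V₂ = 36.0 × 0.9063/0.4848 = 67.3 m/s

67.3 m/s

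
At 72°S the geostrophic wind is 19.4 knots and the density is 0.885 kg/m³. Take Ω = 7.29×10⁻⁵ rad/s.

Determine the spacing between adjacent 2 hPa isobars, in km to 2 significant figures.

Coriolis parameter at 72°S:
f = 2Ω sin φ = 2 × 7.29×10⁻⁵ × sin 72° = 1.39×10⁻⁴ s⁻¹
Wind speed in SI: 19.4 knots = 9.98 m/s
Geostrophic balance rearranged: |∂P/∂n| = f ρ V_g
|∂P/∂n| = 1.39×10⁻⁴ × 0.885 × 9.98 = 1.22×10⁻³ Pa/m
Isobar spacing: Δn = ΔP/|∂P/∂n| = 200 Pa / 1.22×10⁻³ Pa/m = 163299 m ≈ 160 km

160 km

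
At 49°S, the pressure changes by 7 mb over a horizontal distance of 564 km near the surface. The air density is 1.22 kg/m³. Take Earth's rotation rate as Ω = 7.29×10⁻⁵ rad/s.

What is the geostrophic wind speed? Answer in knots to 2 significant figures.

Coriolis parameter at 49°S:
f = 2Ω sin φ = 2 × 7.29×10⁻⁵ × sin 49° = 1.10×10⁻⁴ s⁻¹
Pressure gradient: |∂P/∂n| = 700 Pa / 564000 m = 1.24×10⁻³ Pa/m
Geostrophic balance (pressure-gradient force = Coriolis force):
V_g = (1/(fρ)) |∂P/∂n| = 1.24×10⁻³ / (1.10×10⁻⁴ × 1.22) = 9.25 m/s
Converting: 9.25 m/s × 1.944 = 18 knots

18 knots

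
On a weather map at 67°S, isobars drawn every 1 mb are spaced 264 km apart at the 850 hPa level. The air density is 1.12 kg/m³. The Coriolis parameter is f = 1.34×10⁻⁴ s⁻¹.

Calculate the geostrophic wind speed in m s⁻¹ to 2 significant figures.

2.5 m s⁻¹

Pressure gradient: |∂P/∂n| = 100 Pa / 264000 m = 3.79×10⁻⁴ Pa/m
Geostrophic balance (pressure-gradient force = Coriolis force):
V_g = (1/(fρ)) |∂P/∂n| = 3.79×10⁻⁴ / (1.34×10⁻⁴ × 1.12) = 2.52 m/s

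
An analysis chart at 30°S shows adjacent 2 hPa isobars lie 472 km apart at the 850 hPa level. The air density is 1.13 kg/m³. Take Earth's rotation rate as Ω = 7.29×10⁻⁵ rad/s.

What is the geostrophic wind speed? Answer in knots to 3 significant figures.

10.00 knots

Coriolis parameter at 30°S:
f = 2Ω sin φ = 2 × 7.29×10⁻⁵ × sin 30° = 7.29×10⁻⁵ s⁻¹
Pressure gradient: |∂P/∂n| = 200 Pa / 472000 m = 4.24×10⁻⁴ Pa/m
Geostrophic balance (pressure-gradient force = Coriolis force):
V_g = (1/(fρ)) |∂P/∂n| = 4.24×10⁻⁴ / (7.29×10⁻⁵ × 1.13) = 5.14 m/s
Converting: 5.14 m/s × 1.944 = 10.00 knots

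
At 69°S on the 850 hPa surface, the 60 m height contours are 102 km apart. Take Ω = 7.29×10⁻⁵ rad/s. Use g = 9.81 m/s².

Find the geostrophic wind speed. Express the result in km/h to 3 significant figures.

Coriolis parameter at 69°S:
f = 2Ω sin φ = 2 × 7.29×10⁻⁵ × sin 69° = 1.36×10⁻⁴ s⁻¹
Height gradient: |∂Z/∂n| = 60 m / 102000 m = 5.88×10⁻⁴
On a pressure surface, geostrophic balance gives V_g = (g/f)|∂Z/∂n|:
V_g = 9.81 × 5.88×10⁻⁴ / 1.36×10⁻⁴ = 42.4 m/s
Converting: 42.4 m/s × 3.6 = 153 km/h

153 km/h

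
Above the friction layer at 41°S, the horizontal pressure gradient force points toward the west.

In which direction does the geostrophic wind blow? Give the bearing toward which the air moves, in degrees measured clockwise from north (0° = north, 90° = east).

180°

The pressure-gradient force points toward the west (bearing 270°).
Geostrophic balance: in the Southern Hemisphere the Coriolis force deflects motion to the left, so the geostrophic wind blows 90° to the left of the pressure-gradient force (low pressure on the right).
Rotating 270° by 90° counterclockwise gives 180° — the wind blows toward the south.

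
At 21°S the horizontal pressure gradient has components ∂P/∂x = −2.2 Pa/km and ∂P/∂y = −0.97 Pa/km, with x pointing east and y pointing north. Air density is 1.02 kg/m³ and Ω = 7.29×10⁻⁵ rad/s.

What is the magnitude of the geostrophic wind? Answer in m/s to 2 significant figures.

45 m/s

Coriolis parameter at 21°S:
f = 2Ω sin φ = 2 × 7.29×10⁻⁵ × sin 21° = 5.23×10⁻⁵ s⁻¹
In the Southern Hemisphere f is negative: f = −5.23×10⁻⁵ s⁻¹.
Component geostrophic relations (x east, y north):
u_g = −(1/(fρ)) ∂P/∂y,  v_g = (1/(fρ)) ∂P/∂x
u_g = −(−0.97×10⁻³)/(−5.23×10⁻⁵ × 1.02) = −18.2 m/s;  v_g = (−2.2×10⁻³)/(−5.23×10⁻⁵ × 1.02) = 41.3 m/s
|V_g| = √(u_g² + v_g²) = 45.1 m/s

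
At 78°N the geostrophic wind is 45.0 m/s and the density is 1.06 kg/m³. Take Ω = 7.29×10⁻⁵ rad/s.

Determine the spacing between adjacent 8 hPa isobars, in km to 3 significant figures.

Coriolis parameter at 78°N:
f = 2Ω sin φ = 2 × 7.29×10⁻⁵ × sin 78° = 1.43×10⁻⁴ s⁻¹
Geostrophic balance rearranged: |∂P/∂n| = f ρ V_g
|∂P/∂n| = 1.43×10⁻⁴ × 1.06 × 45.0 = 6.80×10⁻³ Pa/m
Isobar spacing: Δn = ΔP/|∂P/∂n| = 800 Pa / 6.80×10⁻³ Pa/m = 117601 m ≈ 118 km

118 km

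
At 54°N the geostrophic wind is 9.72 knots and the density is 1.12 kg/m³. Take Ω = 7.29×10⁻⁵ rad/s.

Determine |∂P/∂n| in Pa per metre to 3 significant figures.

6.61×10⁻⁴ Pa/m

Coriolis parameter at 54°N:
f = 2Ω sin φ = 2 × 7.29×10⁻⁵ × sin 54° = 1.18×10⁻⁴ s⁻¹
Wind speed in SI: 9.72 knots = 5.00 m/s
Geostrophic balance rearranged: |∂P/∂n| = f ρ V_g
|∂P/∂n| = 1.18×10⁻⁴ × 1.12 × 5.00 = 6.61×10⁻⁴ Pa/m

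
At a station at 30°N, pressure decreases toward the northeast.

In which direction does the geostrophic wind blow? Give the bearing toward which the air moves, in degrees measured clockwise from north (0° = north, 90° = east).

135°

The pressure-gradient force points toward the northeast (bearing 045°).
Geostrophic balance: in the Northern Hemisphere the Coriolis force deflects motion to the right, so the geostrophic wind blows 90° to the right of the pressure-gradient force (low pressure on the left).
Rotating 045° by 90° clockwise gives 135° — the wind blows toward the southeast.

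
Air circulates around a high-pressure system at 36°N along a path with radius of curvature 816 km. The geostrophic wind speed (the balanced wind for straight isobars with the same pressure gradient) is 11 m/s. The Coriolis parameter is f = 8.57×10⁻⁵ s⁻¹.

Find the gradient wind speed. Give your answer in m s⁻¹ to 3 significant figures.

Around a high, pressure-gradient force acts outward with centrifugal, so Coriolis balances both:
fV = (1/ρ)|∂P/∂n| + V²/R  →  V² − fR·V + fR·V_g = 0
With fR = 8.57×10⁻⁵ × 816×10³ m = 69.9 m/s:
V = [fR − √((fR)² − 4 fR V_g)]/2 = [69.9 − √(69.9² − 4×69.9×11)]/2 = 13.7 m/s
Supergeostrophic (V > V_g = 11 m/s), as expected around a high.

13.7 m s⁻¹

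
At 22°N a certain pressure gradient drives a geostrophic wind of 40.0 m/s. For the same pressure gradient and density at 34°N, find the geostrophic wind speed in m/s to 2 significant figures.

27 m/s

With the same pressure gradient and density, V_g ∝ 1/f ∝ 1/sin φ.
V₂ = V₁ · sin φ₁ / sin φ₂ = 40.0 × sin 22° / sin 34°
V₂ = 40.0 × 0.3746/0.5592 = 27 m/s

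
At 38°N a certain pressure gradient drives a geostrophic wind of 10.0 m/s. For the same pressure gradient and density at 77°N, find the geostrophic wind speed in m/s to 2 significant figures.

With the same pressure gradient and density, V_g ∝ 1/f ∝ 1/sin φ.
V₂ = V₁ · sin φ₁ / sin φ₂ = 10.0 × sin 38° / sin 77°
V₂ = 10.0 × 0.6157/0.9744 = 6.3 m/s

6.3 m/s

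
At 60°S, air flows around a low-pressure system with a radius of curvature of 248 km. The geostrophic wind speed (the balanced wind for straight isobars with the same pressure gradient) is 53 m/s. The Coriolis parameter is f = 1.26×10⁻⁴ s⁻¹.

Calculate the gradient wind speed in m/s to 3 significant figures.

28.0 m/s

Around a low, centrifugal force acts outward with Coriolis, so pressure-gradient force balances both:
(1/ρ)|∂P/∂n| = fV + V²/R  →  V² + fR·V − fR·V_g = 0
With fR = 1.26×10⁻⁴ × 248×10³ m = 31.2 m/s:
V = [−fR + √((fR)² + 4 fR V_g)]/2 = [−31.2 + √(31.2² + 4×31.2×53)]/2 = 28 m/s
Subgeostrophic (V < V_g = 53 m/s), as expected around a low.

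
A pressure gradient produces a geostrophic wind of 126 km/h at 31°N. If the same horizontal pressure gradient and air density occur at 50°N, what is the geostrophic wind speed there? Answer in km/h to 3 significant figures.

84.7 km/h

With the same pressure gradient and density, V_g ∝ 1/f ∝ 1/sin φ.
V₂ = V₁ · sin φ₁ / sin φ₂ = 126 × sin 31° / sin 50°
V₂ = 126 × 0.5150/0.7660 = 84.7 km/h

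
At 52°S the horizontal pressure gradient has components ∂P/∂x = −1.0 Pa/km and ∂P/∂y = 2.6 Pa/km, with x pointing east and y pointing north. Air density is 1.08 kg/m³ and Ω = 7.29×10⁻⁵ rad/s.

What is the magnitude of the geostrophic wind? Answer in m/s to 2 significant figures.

Coriolis parameter at 52°S:
f = 2Ω sin φ = 2 × 7.29×10⁻⁵ × sin 52° = 1.15×10⁻⁴ s⁻¹
In the Southern Hemisphere f is negative: f = −1.15×10⁻⁴ s⁻¹.
Component geostrophic relations (x east, y north):
u_g = −(1/(fρ)) ∂P/∂y,  v_g = (1/(fρ)) ∂P/∂x
u_g = −(2.6×10⁻³)/(−1.15×10⁻⁴ × 1.08) = 21.0 m/s;  v_g = (−1.0×10⁻³)/(−1.15×10⁻⁴ × 1.08) = 8.06 m/s
|V_g| = √(u_g² + v_g²) = 22.5 m/s

22 m/s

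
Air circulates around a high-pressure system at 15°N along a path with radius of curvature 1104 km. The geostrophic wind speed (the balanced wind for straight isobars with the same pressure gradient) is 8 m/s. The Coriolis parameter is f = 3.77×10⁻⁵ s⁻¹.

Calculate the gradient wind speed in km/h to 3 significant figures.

38.9 km/h

Around a high, pressure-gradient force acts outward with centrifugal, so Coriolis balances both:
fV = (1/ρ)|∂P/∂n| + V²/R  →  V² − fR·V + fR·V_g = 0
With fR = 3.77×10⁻⁵ × 1104×10³ m = 41.6 m/s:
V = [fR − √((fR)² − 4 fR V_g)]/2 = [41.6 − √(41.6² − 4×41.6×8)]/2 = 10.8 m/s
Supergeostrophic (V > V_g = 8 m/s), as expected around a high.
Converting: 10.8 m/s × 3.6 = 38.9 km/h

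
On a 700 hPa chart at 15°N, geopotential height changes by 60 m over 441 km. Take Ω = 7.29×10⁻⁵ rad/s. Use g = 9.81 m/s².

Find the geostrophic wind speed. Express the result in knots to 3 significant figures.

Coriolis parameter at 15°N:
f = 2Ω sin φ = 2 × 7.29×10⁻⁵ × sin 15° = 3.77×10⁻⁵ s⁻¹
Height gradient: |∂Z/∂n| = 60 m / 441000 m = 1.36×10⁻⁴
On a pressure surface, geostrophic balance gives V_g = (g/f)|∂Z/∂n|:
V_g = 9.81 × 1.36×10⁻⁴ / 3.77×10⁻⁵ = 35.4 m/s
Converting: 35.4 m/s × 1.944 = 68.8 knots

68.8 knots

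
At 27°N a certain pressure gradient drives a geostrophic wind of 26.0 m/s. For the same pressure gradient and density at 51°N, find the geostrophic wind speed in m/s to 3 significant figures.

With the same pressure gradient and density, V_g ∝ 1/f ∝ 1/sin φ.
V₂ = V₁ · sin φ₁ / sin φ₂ = 26.0 × sin 27° / sin 51°
V₂ = 26.0 × 0.4540/0.7771 = 15.2 m/s

15.2 m/s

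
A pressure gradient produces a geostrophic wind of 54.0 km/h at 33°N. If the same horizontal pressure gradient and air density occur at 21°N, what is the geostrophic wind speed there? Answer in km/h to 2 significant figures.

With the same pressure gradient and density, V_g ∝ 1/f ∝ 1/sin φ.
V₂ = V₁ · sin φ₁ / sin φ₂ = 54.0 × sin 33° / sin 21°
V₂ = 54.0 × 0.5446/0.3584 = 82 km/h

82 km/h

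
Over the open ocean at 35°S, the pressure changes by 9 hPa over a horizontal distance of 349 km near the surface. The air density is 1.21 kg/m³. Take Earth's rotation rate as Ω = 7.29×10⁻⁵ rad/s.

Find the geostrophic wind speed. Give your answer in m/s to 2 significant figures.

25 m/s

Coriolis parameter at 35°S:
f = 2Ω sin φ = 2 × 7.29×10⁻⁵ × sin 35° = 8.36×10⁻⁵ s⁻¹
Pressure gradient: |∂P/∂n| = 900 Pa / 349000 m = 2.58×10⁻³ Pa/m
Geostrophic balance (pressure-gradient force = Coriolis force):
V_g = (1/(fρ)) |∂P/∂n| = 2.58×10⁻³ / (8.36×10⁻⁵ × 1.21) = 25.5 m/s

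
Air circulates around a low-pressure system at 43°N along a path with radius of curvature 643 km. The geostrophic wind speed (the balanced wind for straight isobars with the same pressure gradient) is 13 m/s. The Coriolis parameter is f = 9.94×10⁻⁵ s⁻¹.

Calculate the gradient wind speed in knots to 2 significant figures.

Around a low, centrifugal force acts outward with Coriolis, so pressure-gradient force balances both:
(1/ρ)|∂P/∂n| = fV + V²/R  →  V² + fR·V − fR·V_g = 0
With fR = 9.94×10⁻⁵ × 643×10³ m = 63.9 m/s:
V = [−fR + √((fR)² + 4 fR V_g)]/2 = [−63.9 + √(63.9² + 4×63.9×13)]/2 = 11.1 m/s
Subgeostrophic (V < V_g = 13 m/s), as expected around a low.
Converting: 11.1 m/s × 1.944 = 22 knots

22 knots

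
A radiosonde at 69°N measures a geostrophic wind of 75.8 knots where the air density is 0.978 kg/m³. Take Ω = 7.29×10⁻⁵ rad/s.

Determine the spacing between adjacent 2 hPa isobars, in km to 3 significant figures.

Coriolis parameter at 69°N:
f = 2Ω sin φ = 2 × 7.29×10⁻⁵ × sin 69° = 1.36×10⁻⁴ s⁻¹
Wind speed in SI: 75.8 knots = 39.0 m/s
Geostrophic balance rearranged: |∂P/∂n| = f ρ V_g
|∂P/∂n| = 1.36×10⁻⁴ × 0.978 × 39.0 = 5.19×10⁻³ Pa/m
Isobar spacing: Δn = ΔP/|∂P/∂n| = 200 Pa / 5.19×10⁻³ Pa/m = 38528 m ≈ 38.5 km

38.5 km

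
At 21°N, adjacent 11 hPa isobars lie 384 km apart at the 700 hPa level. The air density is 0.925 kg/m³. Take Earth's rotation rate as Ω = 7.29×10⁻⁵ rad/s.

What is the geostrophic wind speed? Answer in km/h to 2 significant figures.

210 km/h

Coriolis parameter at 21°N:
f = 2Ω sin φ = 2 × 7.29×10⁻⁵ × sin 21° = 5.23×10⁻⁵ s⁻¹
Pressure gradient: |∂P/∂n| = 1100 Pa / 384000 m = 2.86×10⁻³ Pa/m
Geostrophic balance (pressure-gradient force = Coriolis force):
V_g = (1/(fρ)) |∂P/∂n| = 2.86×10⁻³ / (5.23×10⁻⁵ × 0.925) = 59.3 m/s
Converting: 59.3 m/s × 3.6 = 210 km/h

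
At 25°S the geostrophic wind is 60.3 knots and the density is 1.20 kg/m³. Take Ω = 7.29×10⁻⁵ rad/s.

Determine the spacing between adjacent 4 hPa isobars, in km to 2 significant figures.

Coriolis parameter at 25°S:
f = 2Ω sin φ = 2 × 7.29×10⁻⁵ × sin 25° = 6.16×10⁻⁵ s⁻¹
Wind speed in SI: 60.3 knots = 31.0 m/s
Geostrophic balance rearranged: |∂P/∂n| = f ρ V_g
|∂P/∂n| = 6.16×10⁻⁵ × 1.20 × 31.0 = 2.29×10⁻³ Pa/m
Isobar spacing: Δn = ΔP/|∂P/∂n| = 400 Pa / 2.29×10⁻³ Pa/m = 174388 m ≈ 170 km

170 km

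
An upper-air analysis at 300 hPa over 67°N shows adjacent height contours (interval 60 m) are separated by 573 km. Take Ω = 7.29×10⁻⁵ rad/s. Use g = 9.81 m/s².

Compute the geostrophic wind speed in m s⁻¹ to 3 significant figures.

Coriolis parameter at 67°N:
f = 2Ω sin φ = 2 × 7.29×10⁻⁵ × sin 67° = 1.34×10⁻⁴ s⁻¹
Height gradient: |∂Z/∂n| = 60 m / 573000 m = 1.05×10⁻⁴
On a pressure surface, geostrophic balance gives V_g = (g/f)|∂Z/∂n|:
V_g = 9.81 × 1.05×10⁻⁴ / 1.34×10⁻⁴ = 7.65 m/s

7.65 m s⁻¹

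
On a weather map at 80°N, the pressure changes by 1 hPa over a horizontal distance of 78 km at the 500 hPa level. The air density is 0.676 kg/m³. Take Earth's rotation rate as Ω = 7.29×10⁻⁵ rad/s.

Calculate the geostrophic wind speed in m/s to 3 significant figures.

13.2 m/s

Coriolis parameter at 80°N:
f = 2Ω sin φ = 2 × 7.29×10⁻⁵ × sin 80° = 1.44×10⁻⁴ s⁻¹
Pressure gradient: |∂P/∂n| = 100 Pa / 78000 m = 1.28×10⁻³ Pa/m
Geostrophic balance (pressure-gradient force = Coriolis force):
V_g = (1/(fρ)) |∂P/∂n| = 1.28×10⁻³ / (1.44×10⁻⁴ × 0.676) = 13.2 m/s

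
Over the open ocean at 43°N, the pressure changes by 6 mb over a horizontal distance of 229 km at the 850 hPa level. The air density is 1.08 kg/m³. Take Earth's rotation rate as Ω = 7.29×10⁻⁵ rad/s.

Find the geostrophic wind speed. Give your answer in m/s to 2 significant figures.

24 m/s

Coriolis parameter at 43°N:
f = 2Ω sin φ = 2 × 7.29×10⁻⁵ × sin 43° = 9.94×10⁻⁵ s⁻¹
Pressure gradient: |∂P/∂n| = 600 Pa / 229000 m = 2.62×10⁻³ Pa/m
Geostrophic balance (pressure-gradient force = Coriolis force):
V_g = (1/(fρ)) |∂P/∂n| = 2.62×10⁻³ / (9.94×10⁻⁵ × 1.08) = 24.4 m/s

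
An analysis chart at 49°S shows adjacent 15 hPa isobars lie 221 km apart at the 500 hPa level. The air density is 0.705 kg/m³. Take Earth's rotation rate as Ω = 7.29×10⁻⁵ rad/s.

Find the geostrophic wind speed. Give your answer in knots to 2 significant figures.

170 knots

Coriolis parameter at 49°S:
f = 2Ω sin φ = 2 × 7.29×10⁻⁵ × sin 49° = 1.10×10⁻⁴ s⁻¹
Pressure gradient: |∂P/∂n| = 1500 Pa / 221000 m = 6.79×10⁻³ Pa/m
Geostrophic balance (pressure-gradient force = Coriolis force):
V_g = (1/(fρ)) |∂P/∂n| = 6.79×10⁻³ / (1.10×10⁻⁴ × 0.705) = 87.5 m/s
Converting: 87.5 m/s × 1.944 = 170 knots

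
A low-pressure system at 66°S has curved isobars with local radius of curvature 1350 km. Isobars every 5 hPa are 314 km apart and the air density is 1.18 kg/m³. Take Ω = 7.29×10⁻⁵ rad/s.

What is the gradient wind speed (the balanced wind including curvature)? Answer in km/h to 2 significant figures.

Coriolis parameter at 66°S:
f = 2Ω sin φ = 2 × 7.29×10⁻⁵ × sin 66° = 1.33×10⁻⁴ s⁻¹
Pressure gradient: |∂P/∂n| = 500 Pa / 314000 m = 1.59×10⁻³ Pa/m
Geostrophic speed: V_g = |∂P/∂n|/(fρ) = 1.59×10⁻³/(1.33×10⁻⁴ × 1.18) = 10.1 m/s
Around a low, centrifugal force acts outward with Coriolis, so pressure-gradient force balances both:
(1/ρ)|∂P/∂n| = fV + V²/R  →  V² + fR·V − fR·V_g = 0
With fR = 1.33×10⁻⁴ × 1350×10³ m = 180 m/s:
V = [−fR + √((fR)² + 4 fR V_g)]/2 = [−180 + √(180² + 4×180×10.1)]/2 = 9.62 m/s
Subgeostrophic (V < V_g = 10.1 m/s), as expected around a low.
Converting: 9.62 m/s × 3.6 = 35 km/h

35 km/h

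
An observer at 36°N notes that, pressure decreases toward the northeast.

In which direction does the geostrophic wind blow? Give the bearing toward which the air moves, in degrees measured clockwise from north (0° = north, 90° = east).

135°

The pressure-gradient force points toward the northeast (bearing 045°).
Geostrophic balance: in the Northern Hemisphere the Coriolis force deflects motion to the right, so the geostrophic wind blows 90° to the right of the pressure-gradient force (low pressure on the left).
Rotating 045° by 90° clockwise gives 135° — the wind blows toward the southeast.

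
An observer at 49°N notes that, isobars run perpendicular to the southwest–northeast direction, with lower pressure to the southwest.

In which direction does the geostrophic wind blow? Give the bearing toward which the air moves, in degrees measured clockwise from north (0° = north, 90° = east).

The pressure-gradient force points toward the southwest (bearing 225°).
Geostrophic balance: in the Northern Hemisphere the Coriolis force deflects motion to the right, so the geostrophic wind blows 90° to the right of the pressure-gradient force (low pressure on the left).
Rotating 225° by 90° clockwise gives 315° — the wind blows toward the northwest.

315°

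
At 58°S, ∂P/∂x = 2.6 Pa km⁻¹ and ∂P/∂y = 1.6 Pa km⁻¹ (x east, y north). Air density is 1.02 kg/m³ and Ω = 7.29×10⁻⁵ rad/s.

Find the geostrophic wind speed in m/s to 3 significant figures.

24.2 m/s

Coriolis parameter at 58°S:
f = 2Ω sin φ = 2 × 7.29×10⁻⁵ × sin 58° = 1.24×10⁻⁴ s⁻¹
In the Southern Hemisphere f is negative: f = −1.24×10⁻⁴ s⁻¹.
Component geostrophic relations (x east, y north):
u_g = −(1/(fρ)) ∂P/∂y,  v_g = (1/(fρ)) ∂P/∂x
u_g = −(1.6×10⁻³)/(−1.24×10⁻⁴ × 1.02) = 12.7 m/s;  v_g = (2.6×10⁻³)/(−1.24×10⁻⁴ × 1.02) = −20.6 m/s
|V_g| = √(u_g² + v_g²) = 24.2 m/s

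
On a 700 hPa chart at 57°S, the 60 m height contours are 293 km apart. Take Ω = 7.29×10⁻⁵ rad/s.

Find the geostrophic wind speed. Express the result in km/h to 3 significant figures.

59.1 km/h

Coriolis parameter at 57°S:
f = 2Ω sin φ = 2 × 7.29×10⁻⁵ × sin 57° = 1.22×10⁻⁴ s⁻¹
Height gradient: |∂Z/∂n| = 60 m / 293000 m = 2.05×10⁻⁴
On a pressure surface, geostrophic balance gives V_g = (g/f)|∂Z/∂n|:
V_g = 9.81 × 2.05×10⁻⁴ / 1.22×10⁻⁴ = 16.4 m/s
Converting: 16.4 m/s × 3.6 = 59.1 km/h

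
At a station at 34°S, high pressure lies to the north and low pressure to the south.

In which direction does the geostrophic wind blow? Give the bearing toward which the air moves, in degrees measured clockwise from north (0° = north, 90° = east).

090°

The pressure-gradient force points toward the south (bearing 180°).
Geostrophic balance: in the Southern Hemisphere the Coriolis force deflects motion to the left, so the geostrophic wind blows 90° to the left of the pressure-gradient force (low pressure on the right).
Rotating 180° by 90° counterclockwise gives 090° — the wind blows toward the east.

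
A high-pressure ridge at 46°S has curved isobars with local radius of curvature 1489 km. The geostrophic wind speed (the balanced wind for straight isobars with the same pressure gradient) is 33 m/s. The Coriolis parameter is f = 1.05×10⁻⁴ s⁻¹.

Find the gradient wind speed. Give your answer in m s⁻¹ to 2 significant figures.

47 m s⁻¹

Around a high, pressure-gradient force acts outward with centrifugal, so Coriolis balances both:
fV = (1/ρ)|∂P/∂n| + V²/R  →  V² − fR·V + fR·V_g = 0
With fR = 1.05×10⁻⁴ × 1489×10³ m = 156 m/s:
V = [fR − √((fR)² − 4 fR V_g)]/2 = [156 − √(156² − 4×156×33)]/2 = 47.3 m/s
Supergeostrophic (V > V_g = 33 m/s), as expected around a high.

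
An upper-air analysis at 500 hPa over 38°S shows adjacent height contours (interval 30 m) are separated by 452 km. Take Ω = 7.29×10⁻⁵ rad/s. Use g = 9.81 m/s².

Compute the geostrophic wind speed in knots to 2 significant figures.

Coriolis parameter at 38°S:
f = 2Ω sin φ = 2 × 7.29×10⁻⁵ × sin 38° = 8.98×10⁻⁵ s⁻¹
Height gradient: |∂Z/∂n| = 30 m / 452000 m = 6.64×10⁻⁵
On a pressure surface, geostrophic balance gives V_g = (g/f)|∂Z/∂n|:
V_g = 9.81 × 6.64×10⁻⁵ / 8.98×10⁻⁵ = 7.25 m/s
Converting: 7.25 m/s × 1.944 = 14 knots

14 knots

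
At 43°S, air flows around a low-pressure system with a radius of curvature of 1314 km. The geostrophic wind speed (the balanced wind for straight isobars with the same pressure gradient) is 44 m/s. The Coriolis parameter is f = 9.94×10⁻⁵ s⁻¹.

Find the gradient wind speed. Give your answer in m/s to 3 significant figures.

34.8 m/s

Around a low, centrifugal force acts outward with Coriolis, so pressure-gradient force balances both:
(1/ρ)|∂P/∂n| = fV + V²/R  →  V² + fR·V − fR·V_g = 0
With fR = 9.94×10⁻⁵ × 1314×10³ m = 131 m/s:
V = [−fR + √((fR)² + 4 fR V_g)]/2 = [−131 + √(131² + 4×131×44)]/2 = 34.8 m/s
Subgeostrophic (V < V_g = 44 m/s), as expected around a low.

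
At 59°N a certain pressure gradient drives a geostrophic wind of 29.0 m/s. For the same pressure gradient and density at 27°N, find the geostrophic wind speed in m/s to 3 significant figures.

54.8 m/s

With the same pressure gradient and density, V_g ∝ 1/f ∝ 1/sin φ.
V₂ = V₁ · sin φ₁ / sin φ₂ = 29.0 × sin 59° / sin 27°
V₂ = 29.0 × 0.8572/0.4540 = 54.8 m/s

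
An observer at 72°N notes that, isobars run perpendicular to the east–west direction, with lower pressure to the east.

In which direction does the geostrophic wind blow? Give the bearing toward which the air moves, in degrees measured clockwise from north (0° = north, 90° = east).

180°

The pressure-gradient force points toward the east (bearing 090°).
Geostrophic balance: in the Northern Hemisphere the Coriolis force deflects motion to the right, so the geostrophic wind blows 90° to the right of the pressure-gradient force (low pressure on the left).
Rotating 090° by 90° clockwise gives 180° — the wind blows toward the south.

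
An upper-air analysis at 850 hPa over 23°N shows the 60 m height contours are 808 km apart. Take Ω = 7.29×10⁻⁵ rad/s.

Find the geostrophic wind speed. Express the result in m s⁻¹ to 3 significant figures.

Coriolis parameter at 23°N:
f = 2Ω sin φ = 2 × 7.29×10⁻⁵ × sin 23° = 5.70×10⁻⁵ s⁻¹
Height gradient: |∂Z/∂n| = 60 m / 808000 m = 7.43×10⁻⁵
On a pressure surface, geostrophic balance gives V_g = (g/f)|∂Z/∂n|:
V_g = 9.81 × 7.43×10⁻⁵ / 5.70×10⁻⁵ = 12.8 m/s

12.8 m s⁻¹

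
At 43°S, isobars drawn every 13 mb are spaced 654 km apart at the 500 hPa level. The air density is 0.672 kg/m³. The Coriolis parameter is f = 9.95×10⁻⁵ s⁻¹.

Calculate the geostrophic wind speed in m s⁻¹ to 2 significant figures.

30 m s⁻¹

Pressure gradient: |∂P/∂n| = 1300 Pa / 654000 m = 1.99×10⁻³ Pa/m
Geostrophic balance (pressure-gradient force = Coriolis force):
V_g = (1/(fρ)) |∂P/∂n| = 1.99×10⁻³ / (9.95×10⁻⁵ × 0.672) = 29.7 m/s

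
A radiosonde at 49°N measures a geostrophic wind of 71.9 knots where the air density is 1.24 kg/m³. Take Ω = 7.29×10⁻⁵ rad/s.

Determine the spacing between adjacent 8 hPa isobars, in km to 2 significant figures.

Coriolis parameter at 49°N:
f = 2Ω sin φ = 2 × 7.29×10⁻⁵ × sin 49° = 1.10×10⁻⁴ s⁻¹
Wind speed in SI: 71.9 knots = 37.0 m/s
Geostrophic balance rearranged: |∂P/∂n| = f ρ V_g
|∂P/∂n| = 1.10×10⁻⁴ × 1.24 × 37.0 = 5.05×10⁻³ Pa/m
Isobar spacing: Δn = ΔP/|∂P/∂n| = 800 Pa / 5.05×10⁻³ Pa/m = 158513 m ≈ 160 km

160 km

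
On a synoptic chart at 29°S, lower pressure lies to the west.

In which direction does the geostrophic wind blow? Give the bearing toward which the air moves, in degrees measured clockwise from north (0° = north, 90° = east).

180°

The pressure-gradient force points toward the west (bearing 270°).
Geostrophic balance: in the Southern Hemisphere the Coriolis force deflects motion to the left, so the geostrophic wind blows 90° to the left of the pressure-gradient force (low pressure on the right).
Rotating 270° by 90° counterclockwise gives 180° — the wind blows toward the south.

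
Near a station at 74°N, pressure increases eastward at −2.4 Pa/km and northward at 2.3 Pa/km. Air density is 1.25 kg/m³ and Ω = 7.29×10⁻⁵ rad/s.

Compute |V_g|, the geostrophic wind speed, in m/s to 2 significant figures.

19 m/s

Coriolis parameter at 74°N:
f = 2Ω sin φ = 2 × 7.29×10⁻⁵ × sin 74° = 1.40×10⁻⁴ s⁻¹
Component geostrophic relations (x east, y north):
u_g = −(1/(fρ)) ∂P/∂y,  v_g = (1/(fρ)) ∂P/∂x
u_g = −(2.3×10⁻³)/(1.40×10⁻⁴ × 1.25) = −13.1 m/s;  v_g = (−2.4×10⁻³)/(1.40×10⁻⁴ × 1.25) = −13.7 m/s
|V_g| = √(u_g² + v_g²) = 19.0 m/s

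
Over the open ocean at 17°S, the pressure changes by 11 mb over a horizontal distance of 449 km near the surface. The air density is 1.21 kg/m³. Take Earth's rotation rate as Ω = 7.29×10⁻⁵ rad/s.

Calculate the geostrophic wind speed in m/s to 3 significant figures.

47.5 m/s

Coriolis parameter at 17°S:
f = 2Ω sin φ = 2 × 7.29×10⁻⁵ × sin 17° = 4.26×10⁻⁵ s⁻¹
Pressure gradient: |∂P/∂n| = 1100 Pa / 449000 m = 2.45×10⁻³ Pa/m
Geostrophic balance (pressure-gradient force = Coriolis force):
V_g = (1/(fρ)) |∂P/∂n| = 2.45×10⁻³ / (4.26×10⁻⁵ × 1.21) = 47.5 m/s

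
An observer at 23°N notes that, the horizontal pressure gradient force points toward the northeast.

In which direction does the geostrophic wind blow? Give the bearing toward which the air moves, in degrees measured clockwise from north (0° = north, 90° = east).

135°

The pressure-gradient force points toward the northeast (bearing 045°).
Geostrophic balance: in the Northern Hemisphere the Coriolis force deflects motion to the right, so the geostrophic wind blows 90° to the right of the pressure-gradient force (low pressure on the left).
Rotating 045° by 90° clockwise gives 135° — the wind blows toward the southeast.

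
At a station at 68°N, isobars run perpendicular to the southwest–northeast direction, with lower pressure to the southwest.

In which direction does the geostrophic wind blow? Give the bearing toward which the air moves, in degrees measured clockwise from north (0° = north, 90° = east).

The pressure-gradient force points toward the southwest (bearing 225°).
Geostrophic balance: in the Northern Hemisphere the Coriolis force deflects motion to the right, so the geostrophic wind blows 90° to the right of the pressure-gradient force (low pressure on the left).
Rotating 225° by 90° clockwise gives 315° — the wind blows toward the northwest.

315°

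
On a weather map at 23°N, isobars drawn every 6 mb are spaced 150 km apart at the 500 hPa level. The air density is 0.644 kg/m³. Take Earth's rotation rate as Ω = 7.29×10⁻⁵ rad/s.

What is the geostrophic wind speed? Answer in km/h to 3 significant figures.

Coriolis parameter at 23°N:
f = 2Ω sin φ = 2 × 7.29×10⁻⁵ × sin 23° = 5.70×10⁻⁵ s⁻¹
Pressure gradient: |∂P/∂n| = 600 Pa / 150000 m = 4.00×10⁻³ Pa/m
Geostrophic balance (pressure-gradient force = Coriolis force):
V_g = (1/(fρ)) |∂P/∂n| = 4.00×10⁻³ / (5.70×10⁻⁵ × 0.644) = 109 m/s
Converting: 109 m/s × 3.6 = 393 km/h

393 km/h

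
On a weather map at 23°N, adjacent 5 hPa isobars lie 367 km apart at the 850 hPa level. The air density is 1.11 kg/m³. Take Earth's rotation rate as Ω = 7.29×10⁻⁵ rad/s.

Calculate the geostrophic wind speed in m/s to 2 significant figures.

22 m/s

Coriolis parameter at 23°N:
f = 2Ω sin φ = 2 × 7.29×10⁻⁵ × sin 23° = 5.70×10⁻⁵ s⁻¹
Pressure gradient: |∂P/∂n| = 500 Pa / 367000 m = 1.36×10⁻³ Pa/m
Geostrophic balance (pressure-gradient force = Coriolis force):
V_g = (1/(fρ)) |∂P/∂n| = 1.36×10⁻³ / (5.70×10⁻⁵ × 1.11) = 21.5 m/s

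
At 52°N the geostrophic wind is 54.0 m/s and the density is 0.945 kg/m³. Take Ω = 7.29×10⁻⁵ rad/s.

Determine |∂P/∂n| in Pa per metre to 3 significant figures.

Coriolis parameter at 52°N:
f = 2Ω sin φ = 2 × 7.29×10⁻⁵ × sin 52° = 1.15×10⁻⁴ s⁻¹
Geostrophic balance rearranged: |∂P/∂n| = f ρ V_g
|∂P/∂n| = 1.15×10⁻⁴ × 0.945 × 54.0 = 5.86×10⁻³ Pa/m

5.86×10⁻³ Pa/m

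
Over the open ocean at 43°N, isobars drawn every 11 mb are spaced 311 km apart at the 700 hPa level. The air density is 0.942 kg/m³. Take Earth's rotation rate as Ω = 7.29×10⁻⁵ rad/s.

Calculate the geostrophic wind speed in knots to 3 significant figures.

73.4 knots

Coriolis parameter at 43°N:
f = 2Ω sin φ = 2 × 7.29×10⁻⁵ × sin 43° = 9.94×10⁻⁵ s⁻¹
Pressure gradient: |∂P/∂n| = 1100 Pa / 311000 m = 3.54×10⁻³ Pa/m
Geostrophic balance (pressure-gradient force = Coriolis force):
V_g = (1/(fρ)) |∂P/∂n| = 3.54×10⁻³ / (9.94×10⁻⁵ × 0.942) = 37.8 m/s
Converting: 37.8 m/s × 1.944 = 73.4 knots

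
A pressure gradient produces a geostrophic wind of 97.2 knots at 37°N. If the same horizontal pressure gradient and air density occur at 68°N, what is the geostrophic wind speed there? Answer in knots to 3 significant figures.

With the same pressure gradient and density, V_g ∝ 1/f ∝ 1/sin φ.
V₂ = V₁ · sin φ₁ / sin φ₂ = 97.2 × sin 37° / sin 68°
V₂ = 97.2 × 0.6018/0.9272 = 63.1 knots

63.1 knots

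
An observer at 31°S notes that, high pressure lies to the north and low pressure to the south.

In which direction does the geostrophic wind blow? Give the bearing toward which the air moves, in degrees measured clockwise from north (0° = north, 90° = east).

The pressure-gradient force points toward the south (bearing 180°).
Geostrophic balance: in the Southern Hemisphere the Coriolis force deflects motion to the left, so the geostrophic wind blows 90° to the left of the pressure-gradient force (low pressure on the right).
Rotating 180° by 90° counterclockwise gives 090° — the wind blows toward the east.

090°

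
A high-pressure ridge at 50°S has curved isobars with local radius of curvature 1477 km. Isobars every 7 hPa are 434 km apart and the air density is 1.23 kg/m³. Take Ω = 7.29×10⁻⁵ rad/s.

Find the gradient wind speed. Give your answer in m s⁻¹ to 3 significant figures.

Coriolis parameter at 50°S:
f = 2Ω sin φ = 2 × 7.29×10⁻⁵ × sin 50° = 1.12×10⁻⁴ s⁻¹
Pressure gradient: |∂P/∂n| = 700 Pa / 434000 m = 1.61×10⁻³ Pa/m
Geostrophic speed: V_g = |∂P/∂n|/(fρ) = 1.61×10⁻³/(1.12×10⁻⁴ × 1.23) = 11.7 m/s
Around a high, pressure-gradient force acts outward with centrifugal, so Coriolis balances both:
fV = (1/ρ)|∂P/∂n| + V²/R  →  V² − fR·V + fR·V_g = 0
With fR = 1.12×10⁻⁴ × 1477×10³ m = 165 m/s:
V = [fR − √((fR)² − 4 fR V_g)]/2 = [165 − √(165² − 4×165×11.7)]/2 = 12.7 m/s
Supergeostrophic (V > V_g = 11.7 m/s), as expected around a high.

12.7 m s⁻¹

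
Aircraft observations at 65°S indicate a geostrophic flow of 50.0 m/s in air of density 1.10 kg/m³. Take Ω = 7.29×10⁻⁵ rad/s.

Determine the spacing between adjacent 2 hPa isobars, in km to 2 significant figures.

28 km

Coriolis parameter at 65°S:
f = 2Ω sin φ = 2 × 7.29×10⁻⁵ × sin 65° = 1.32×10⁻⁴ s⁻¹
Geostrophic balance rearranged: |∂P/∂n| = f ρ V_g
|∂P/∂n| = 1.32×10⁻⁴ × 1.10 × 50.0 = 7.27×10⁻³ Pa/m
Isobar spacing: Δn = ΔP/|∂P/∂n| = 200 Pa / 7.27×10⁻³ Pa/m = 27519 m ≈ 28 km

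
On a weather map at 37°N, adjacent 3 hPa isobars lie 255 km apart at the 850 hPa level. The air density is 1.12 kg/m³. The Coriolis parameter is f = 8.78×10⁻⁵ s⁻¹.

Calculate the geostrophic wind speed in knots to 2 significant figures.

23 knots

Pressure gradient: |∂P/∂n| = 300 Pa / 255000 m = 1.18×10⁻³ Pa/m
Geostrophic balance (pressure-gradient force = Coriolis force):
V_g = (1/(fρ)) |∂P/∂n| = 1.18×10⁻³ / (8.78×10⁻⁵ × 1.12) = 12.0 m/s
Converting: 12.0 m/s × 1.944 = 23 knots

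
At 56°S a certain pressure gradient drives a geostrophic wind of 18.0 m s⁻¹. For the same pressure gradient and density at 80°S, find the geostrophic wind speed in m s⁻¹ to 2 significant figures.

With the same pressure gradient and density, V_g ∝ 1/f ∝ 1/sin φ.
V₂ = V₁ · sin φ₁ / sin φ₂ = 18.0 × sin 56° / sin 80°
V₂ = 18.0 × 0.8290/0.9848 = 15 m s⁻¹

15 m s⁻¹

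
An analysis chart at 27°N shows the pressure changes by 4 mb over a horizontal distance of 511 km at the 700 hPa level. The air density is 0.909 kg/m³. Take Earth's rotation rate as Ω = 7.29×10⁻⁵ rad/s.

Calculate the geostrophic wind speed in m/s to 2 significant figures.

13 m/s

Coriolis parameter at 27°N:
f = 2Ω sin φ = 2 × 7.29×10⁻⁵ × sin 27° = 6.62×10⁻⁵ s⁻¹
Pressure gradient: |∂P/∂n| = 400 Pa / 511000 m = 7.83×10⁻⁴ Pa/m
Geostrophic balance (pressure-gradient force = Coriolis force):
V_g = (1/(fρ)) |∂P/∂n| = 7.83×10⁻⁴ / (6.62×10⁻⁵ × 0.909) = 13.0 m/s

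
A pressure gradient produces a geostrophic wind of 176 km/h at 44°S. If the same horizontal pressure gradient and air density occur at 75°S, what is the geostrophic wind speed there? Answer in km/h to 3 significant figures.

With the same pressure gradient and density, V_g ∝ 1/f ∝ 1/sin φ.
V₂ = V₁ · sin φ₁ / sin φ₂ = 176 × sin 44° / sin 75°
V₂ = 176 × 0.6947/0.9659 = 127 km/h

127 km/h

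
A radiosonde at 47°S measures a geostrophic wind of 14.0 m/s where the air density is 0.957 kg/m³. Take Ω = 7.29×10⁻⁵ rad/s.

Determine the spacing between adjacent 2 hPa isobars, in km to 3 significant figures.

Coriolis parameter at 47°S:
f = 2Ω sin φ = 2 × 7.29×10⁻⁵ × sin 47° = 1.07×10⁻⁴ s⁻¹
Geostrophic balance rearranged: |∂P/∂n| = f ρ V_g
|∂P/∂n| = 1.07×10⁻⁴ × 0.957 × 14.0 = 1.43×10⁻³ Pa/m
Isobar spacing: Δn = ΔP/|∂P/∂n| = 200 Pa / 1.43×10⁻³ Pa/m = 139993 m ≈ 140 km

140 km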